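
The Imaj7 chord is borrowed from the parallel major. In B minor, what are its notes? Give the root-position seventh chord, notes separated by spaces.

The root, B, is scale degree 1 — the same note in B minor and B major; only the chord quality changes. Building the major-seventh chord from the parallel major on B: B–D#–F#–A#.

B D# F# A#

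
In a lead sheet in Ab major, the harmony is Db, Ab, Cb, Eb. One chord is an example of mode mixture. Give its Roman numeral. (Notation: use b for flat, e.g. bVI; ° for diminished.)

bIII

In Ab major the diatonic chords are Ab, Bbm, Cm, Db, Eb, Fm, Gdim. Of the given chords, Db, Ab and Eb are diatonic. Cb (Cb–Eb–Gb) doesn't fit — on degree 3 Ab major would have Cm (iii). Cb is the degree-3 chord of Ab minor, so it is the borrowed bIII.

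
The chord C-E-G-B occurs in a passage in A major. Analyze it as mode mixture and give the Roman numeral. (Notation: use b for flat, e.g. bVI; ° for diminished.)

bIIImaj7

C is the lowered form of scale degree 3 in A major (the diatonic degree 3 is C#). Diatonically A major has C#m (iii) on that degree; C–E–G–B is instead the major-seventh chord native to A minor, so it takes the label bIIImaj7.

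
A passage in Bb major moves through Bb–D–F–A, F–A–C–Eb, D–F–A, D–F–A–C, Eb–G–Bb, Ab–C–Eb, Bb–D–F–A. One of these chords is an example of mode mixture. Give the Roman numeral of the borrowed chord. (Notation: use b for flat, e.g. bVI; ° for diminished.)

The diatonic triads in Bb major are Bb, Cm, Dm, Eb, F, Gm, Adim. Bb–D–F–A = Bbmaj7, F–A–C–Eb = F7, D–F–A = Dm, D–F–A–C = Dm7 and Eb–G–Bb = Eb all belong to that set. Ab–C–Eb is not: scale degree 7 in Bb major carries Adim (vii°). In Bb minor the chord on that degree is Ab, so here it functions as bVII, borrowed from the parallel minor.

bVII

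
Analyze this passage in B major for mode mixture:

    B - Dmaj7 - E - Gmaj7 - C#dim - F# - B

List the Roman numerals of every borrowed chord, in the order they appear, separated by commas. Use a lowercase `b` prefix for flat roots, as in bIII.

B major has the diatonic set B, C#m, D#m, E, F#, G#m, A#dim. B, E and F# all belong to that set. Dmaj7 (D–F#–A–C#) doesn't fit — on degree 3 B major would have D#m (iii). Dmaj7 is the degree-3 chord of B minor, so it is the borrowed bIIImaj7. Gmaj7 (G–B–D–F#) is not: scale degree 6 in B major carries G#m (vi). In B minor the chord on that degree is Gmaj7, so here it functions as bVImaj7, borrowed from the parallel minor. But C#dim (C#–E–G) is foreign: the diatonic ii on degree 2 is C#m, whereas C#dim comes from B minor. It is labeled ii°.

bIIImaj7, bVImaj7, ii°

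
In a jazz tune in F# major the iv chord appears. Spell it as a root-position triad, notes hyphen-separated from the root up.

B-D-F#

iv is built on scale degree 4, which is B in both F# major and its parallel. Building the minor chord from the parallel minor on B: B–D–F#.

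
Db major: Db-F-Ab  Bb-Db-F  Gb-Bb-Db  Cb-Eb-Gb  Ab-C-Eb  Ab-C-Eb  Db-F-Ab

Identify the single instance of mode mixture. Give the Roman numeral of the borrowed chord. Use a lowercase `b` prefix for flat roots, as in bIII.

Db major has the diatonic set Db, Ebm, Fm, Gb, Ab, Bbm, Cdim. Db–F–Ab = Db, Bb–Db–F = Bbm, Gb–Bb–Db = Gb and Ab–C–Eb = Ab are all diatonic. Cb–Eb–Gb doesn't fit — on degree 7 Db major would have Cdim (vii°). Cb is the degree-7 chord of Db minor, so it is the borrowed bVII.

bVII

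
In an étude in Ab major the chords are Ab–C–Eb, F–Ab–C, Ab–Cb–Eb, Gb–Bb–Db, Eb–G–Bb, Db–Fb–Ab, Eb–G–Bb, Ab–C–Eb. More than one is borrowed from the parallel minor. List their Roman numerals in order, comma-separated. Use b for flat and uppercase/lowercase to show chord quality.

i, bVII, iv

The diatonic triads in Ab major are Ab, Bbm, Cm, Db, Eb, Fm, Gdim. Of the given chords, Ab–C–Eb = Ab, F–Ab–C = Fm and Eb–G–Bb = Eb are diatonic. But Ab–Cb–Eb is foreign: the diatonic I on degree 1 is Ab, whereas Abm comes from Ab minor. It is labeled i. But Gb–Bb–Db is foreign: the diatonic vii° on degree 7 is Gdim, whereas Gb comes from Ab minor. It is labeled bVII. But Db–Fb–Ab is foreign: the diatonic IV on degree 4 is Db, whereas Dbm comes from Ab minor. It is labeled iv.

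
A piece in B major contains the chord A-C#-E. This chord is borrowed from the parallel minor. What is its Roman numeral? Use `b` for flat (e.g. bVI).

The root A is the lowered 7th scale degree — diatonically B major has A# there. Diatonically B major has A#dim (vii°) on that degree; A–C#–E is instead the major chord native to B minor, so it takes the label bVII.

bVII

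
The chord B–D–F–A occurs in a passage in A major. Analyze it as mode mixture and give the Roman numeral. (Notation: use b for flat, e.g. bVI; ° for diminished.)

B is scale degree 2 in A major. Diatonically A major has Bm (ii) on that degree; B–D–F–A is instead the half-diminished-seventh chord native to A minor, so it takes the label iiø7.

iiø7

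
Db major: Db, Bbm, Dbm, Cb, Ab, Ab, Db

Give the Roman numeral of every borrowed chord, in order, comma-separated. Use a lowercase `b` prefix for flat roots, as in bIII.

Db major has the diatonic set Db, Ebm, Fm, Gb, Ab, Bbm, Cdim. Db, Bbm and Ab all belong to that set. Dbm (Db–Fb–Ab) doesn't fit — on degree 1 Db major would have Db (I). Dbm is the degree-1 chord of Db minor, so it is the borrowed i. But Cb (Cb–Eb–Gb) is foreign: the diatonic vii° on degree 7 is Cdim, whereas Cb comes from Db minor. It is labeled bVII.

i, bVII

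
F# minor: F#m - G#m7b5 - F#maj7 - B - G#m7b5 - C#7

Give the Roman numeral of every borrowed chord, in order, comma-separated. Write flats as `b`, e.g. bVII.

Imaj7, IV

F# minor has the diatonic set F#m, G#dim, A, Bm, C#, D, E (with V from harmonic minor). Of the given chords, F#m, G#m7b5 and C#7 are diatonic. But F#maj7 (F#–A#–C#–E#) is foreign: the diatonic i on degree 1 is F#m, whereas F#maj7 comes from F# major. It is labeled Imaj7. B (B–D#–F#) doesn't fit — on degree 4 F# minor would have Bm (iv). B is the degree-4 chord of F# major, so it is the borrowed IV.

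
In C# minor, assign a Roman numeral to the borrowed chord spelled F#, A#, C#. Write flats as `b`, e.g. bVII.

IV

The root F# is the diatonic 4th degree of C# minor; the borrowing shows in the chord quality. Diatonically C# minor has F#m (iv) on that degree; F#–A#–C# is instead the major chord native to C# major, so it takes the label IV.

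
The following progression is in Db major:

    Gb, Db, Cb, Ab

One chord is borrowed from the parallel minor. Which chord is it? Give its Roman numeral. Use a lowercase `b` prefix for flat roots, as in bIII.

bVII

Db major has the diatonic set Db, Ebm, Fm, Gb, Ab, Bbm, Cdim. Gb, Db and Ab are all diatonic. Cb (Cb–Eb–Gb) doesn't fit — on degree 7 Db major would have Cdim (vii°). Cb is the degree-7 chord of Db minor, so it is the borrowed bVII.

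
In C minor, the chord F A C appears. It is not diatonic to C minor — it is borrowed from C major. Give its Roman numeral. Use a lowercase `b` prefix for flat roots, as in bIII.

IV

The root F is the diatonic 4th degree of C minor; the borrowing shows in the chord quality. The diatonic chord on degree 4 would be Fm (iv), but F–A–C is the major chord from C major. As a borrowed chord it is labeled IV.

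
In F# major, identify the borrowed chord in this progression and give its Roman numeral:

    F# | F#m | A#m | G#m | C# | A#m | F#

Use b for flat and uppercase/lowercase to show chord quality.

In F# major the diatonic chords are F#, G#m, A#m, B, C#, D#m, E#dim. F#, A#m, G#m and C# all belong to that set. F#m (F#–A–C#) doesn't fit — on degree 1 F# major would have F# (I). F#m is the degree-1 chord of F# minor, so it is the borrowed i.

i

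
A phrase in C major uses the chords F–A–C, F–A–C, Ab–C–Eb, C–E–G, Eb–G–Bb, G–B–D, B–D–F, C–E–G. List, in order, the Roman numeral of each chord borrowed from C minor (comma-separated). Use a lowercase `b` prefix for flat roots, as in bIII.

The diatonic triads in C major are C, Dm, Em, F, G, Am, Bdim. F–A–C = F, C–E–G = C, G–B–D = G and B–D–F = Bdim are all diatonic. Ab–C–Eb is not: scale degree 6 in C major carries Am (vi). In C minor the chord on that degree is Ab, so here it functions as bVI, borrowed from the parallel minor. Eb–G–Bb doesn't fit — on degree 3 C major would have Em (iii). Eb is the degree-3 chord of C minor, so it is the borrowed bIII.

bVI, bIII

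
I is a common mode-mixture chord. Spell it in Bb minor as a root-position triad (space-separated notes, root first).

Bb D F

I is built on scale degree 1, which is Bb in both Bb minor and its parallel. In Bb major the chord on Bb is Bb–D–F.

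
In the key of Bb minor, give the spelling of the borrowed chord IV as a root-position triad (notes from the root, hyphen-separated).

Eb-G-Bb

The root, Eb, is scale degree 4 — the same note in Bb minor and Bb major; only the chord quality changes. In Bb major the chord on Eb is Eb–G–Bb.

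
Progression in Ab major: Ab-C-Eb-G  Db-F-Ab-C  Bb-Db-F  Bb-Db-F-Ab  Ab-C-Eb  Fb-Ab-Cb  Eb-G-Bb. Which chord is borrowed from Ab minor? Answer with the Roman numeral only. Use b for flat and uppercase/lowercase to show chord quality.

In Ab major the diatonic chords are Ab, Bbm, Cm, Db, Eb, Fm, Gdim. Of the given chords, Ab–C–Eb–G = Abmaj7, Db–F–Ab–C = Dbmaj7, Bb–Db–F = Bbm, Bb–Db–F–Ab = Bbm7, Ab–C–Eb = Ab and Eb–G–Bb = Eb are diatonic. Fb–Ab–Cb doesn't fit — on degree 6 Ab major would have Fm (vi). Fb is the degree-6 chord of Ab minor, so it is the borrowed bVI.

bVI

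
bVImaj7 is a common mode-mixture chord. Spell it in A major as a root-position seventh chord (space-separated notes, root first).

F A C E

bVImaj7 is built on the lowered scale degree 6. In A major degree 6 is F#; lowered it becomes F. Stacking thirds in A minor on F gives F–A–C–E.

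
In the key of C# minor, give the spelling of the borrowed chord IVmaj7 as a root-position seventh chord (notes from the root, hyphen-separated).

IVmaj7 is built on scale degree 4, which is F# in both C# minor and its parallel. Building the major-seventh chord from the parallel major on F#: F#–A#–C#–E#.

F#-A#-C#-E#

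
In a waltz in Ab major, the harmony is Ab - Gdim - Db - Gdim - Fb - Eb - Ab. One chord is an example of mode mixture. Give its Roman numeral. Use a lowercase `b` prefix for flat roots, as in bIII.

bVI

The diatonic triads in Ab major are Ab, Bbm, Cm, Db, Eb, Fm, Gdim. Of the given chords, Ab, Gdim, Db and Eb are diatonic. Fb (Fb–Ab–Cb) is not: scale degree 6 in Ab major carries Fm (vi). In Ab minor the chord on that degree is Fb, so here it functions as bVI, borrowed from the parallel minor.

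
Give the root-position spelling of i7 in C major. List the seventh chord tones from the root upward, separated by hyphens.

C-Eb-G-Bb

i7 is built on scale degree 1, which is C in both C major and its parallel. Building the minor-seventh chord from the parallel minor on C: C–Eb–G–Bb.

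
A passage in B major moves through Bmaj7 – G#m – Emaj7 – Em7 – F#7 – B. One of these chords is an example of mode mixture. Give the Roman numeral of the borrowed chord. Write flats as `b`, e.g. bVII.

B major has the diatonic set B, C#m, D#m, E, F#, G#m, A#dim. Bmaj7, G#m, Emaj7, F#7 and B all belong to that set. But Em7 (E–G–B–D) is foreign: the diatonic IV on degree 4 is E, whereas Em7 comes from B minor. It is labeled iv7.

iv7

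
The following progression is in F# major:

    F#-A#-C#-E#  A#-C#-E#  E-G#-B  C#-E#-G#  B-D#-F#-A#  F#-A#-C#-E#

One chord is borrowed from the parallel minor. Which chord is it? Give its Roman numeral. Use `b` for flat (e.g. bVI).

In F# major the diatonic chords are F#, G#m, A#m, B, C#, D#m, E#dim. Of the given chords, F#–A#–C#–E# = F#maj7, A#–C#–E# = A#m, C#–E#–G# = C# and B–D#–F#–A# = Bmaj7 are diatonic. E–G#–B doesn't fit — on degree 7 F# major would have E#dim (vii°). E is the degree-7 chord of F# minor, so it is the borrowed bVII.

bVII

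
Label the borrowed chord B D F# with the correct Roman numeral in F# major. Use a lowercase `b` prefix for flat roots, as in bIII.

iv

B is scale degree 4 in F# major. The diatonic chord on degree 4 would be B (IV), but B–D–F# is the minor chord from F# minor. As a borrowed chord it is labeled iv.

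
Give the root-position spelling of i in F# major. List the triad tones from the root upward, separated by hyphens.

F#-A-C#

i is built on scale degree 1, which is F# in both F# major and its parallel. In F# minor the chord on F# is F#–A–C#.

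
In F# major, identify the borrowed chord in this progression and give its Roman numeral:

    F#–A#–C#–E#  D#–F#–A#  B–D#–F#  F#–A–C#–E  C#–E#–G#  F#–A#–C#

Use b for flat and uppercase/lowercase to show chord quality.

i7

F# major has the diatonic set F#, G#m, A#m, B, C#, D#m, E#dim. Of the given chords, F#–A#–C#–E# = F#maj7, D#–F#–A# = D#m, B–D#–F# = B, C#–E#–G# = C# and F#–A#–C# = F# are diatonic. F#–A–C#–E doesn't fit — on degree 1 F# major would have F# (I). F#m7 is the degree-1 chord of F# minor, so it is the borrowed i7.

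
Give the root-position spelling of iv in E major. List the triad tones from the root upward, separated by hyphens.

The root, A, is scale degree 4 — the same note in E major and E minor; only the chord quality changes. Stacking thirds in E minor on A gives A–C–E.

A-C-E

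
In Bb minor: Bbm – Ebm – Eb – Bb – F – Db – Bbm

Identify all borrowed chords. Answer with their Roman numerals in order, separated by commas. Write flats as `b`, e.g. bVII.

The diatonic triads in Bb minor (with V from harmonic minor) are Bbm, Cdim, Db, Ebm, F, Gb, Ab. Of the given chords, Bbm, Ebm, F and Db are diatonic. Eb (Eb–G–Bb) is not: scale degree 4 in Bb minor carries Ebm (iv). In Bb major the chord on that degree is Eb, so here it functions as IV, borrowed from the parallel major. Bb (Bb–D–F) doesn't fit — on degree 1 Bb minor would have Bbm (i). Bb is the degree-1 chord of Bb major, so it is the borrowed I.

IV, I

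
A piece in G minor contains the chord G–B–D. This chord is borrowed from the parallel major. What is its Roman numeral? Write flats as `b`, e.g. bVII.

G is scale degree 1 in G minor. The diatonic chord on degree 1 would be Gm (i), but G–B–D is the major chord from G major. As a borrowed chord it is labeled I.

I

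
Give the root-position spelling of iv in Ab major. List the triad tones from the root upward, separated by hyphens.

iv is built on scale degree 4, which is Db in both Ab major and its parallel. Stacking thirds in Ab minor on Db gives Db–Fb–Ab.

Db-Fb-Ab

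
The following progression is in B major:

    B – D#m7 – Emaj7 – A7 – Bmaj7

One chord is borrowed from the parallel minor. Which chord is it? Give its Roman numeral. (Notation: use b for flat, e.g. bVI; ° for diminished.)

The diatonic triads in B major are B, C#m, D#m, E, F#, G#m, A#dim. Of the given chords, B, D#m7, Emaj7 and Bmaj7 are diatonic. A7 (A–C#–E–G) is not: scale degree 7 in B major carries A#dim (vii°). In B minor the chord on that degree is A7, so here it functions as bVII7, borrowed from the parallel minor.

bVII7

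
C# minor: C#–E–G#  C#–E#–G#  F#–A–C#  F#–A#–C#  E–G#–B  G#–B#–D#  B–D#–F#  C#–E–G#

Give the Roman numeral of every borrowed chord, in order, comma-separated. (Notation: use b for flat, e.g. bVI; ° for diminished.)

I, IV

In C# minor (with V from harmonic minor) the diatonic chords are C#m, D#dim, E, F#m, G#, A, B. Of the given chords, C#–E–G# = C#m, F#–A–C# = F#m, E–G#–B = E, G#–B#–D# = G# and B–D#–F# = B are diatonic. But C#–E#–G# is foreign: the diatonic i on degree 1 is C#m, whereas C# comes from C# major. It is labeled I. F#–A#–C# is not: scale degree 4 in C# minor carries F#m (iv). In C# major the chord on that degree is F#, so here it functions as IV, borrowed from the parallel major.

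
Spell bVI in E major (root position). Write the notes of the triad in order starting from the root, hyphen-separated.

C-E-G

Scale degree 6 in E major is C#. bVI uses the lowered form, C, taken from E minor. Building the major chord from the parallel minor on C: C–E–G.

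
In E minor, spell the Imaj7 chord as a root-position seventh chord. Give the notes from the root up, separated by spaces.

E G# B D#

Imaj7 is built on scale degree 1, which is E in both E minor and its parallel. In E major the chord on E is E–G#–B–D#.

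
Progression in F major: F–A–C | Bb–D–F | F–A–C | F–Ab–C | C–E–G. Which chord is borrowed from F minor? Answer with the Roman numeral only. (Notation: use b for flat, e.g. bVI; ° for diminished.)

The diatonic triads in F major are F, Gm, Am, Bb, C, Dm, Edim. Of the given chords, F–A–C = F, Bb–D–F = Bb and C–E–G = C are diatonic. But F–Ab–C is foreign: the diatonic I on degree 1 is F, whereas Fm comes from F minor. It is labeled i.

i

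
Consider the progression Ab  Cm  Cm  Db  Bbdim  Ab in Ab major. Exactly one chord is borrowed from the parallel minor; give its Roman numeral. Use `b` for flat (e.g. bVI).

ii°

In Ab major the diatonic chords are Ab, Bbm, Cm, Db, Eb, Fm, Gdim. Ab, Cm and Db are all diatonic. But Bbdim (Bb–Db–Fb) is foreign: the diatonic ii on degree 2 is Bbm, whereas Bbdim comes from Ab minor. It is labeled ii°.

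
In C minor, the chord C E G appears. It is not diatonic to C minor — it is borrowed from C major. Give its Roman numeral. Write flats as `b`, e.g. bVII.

I

C is scale degree 1 in C minor. C–E–G is a major chord — the form found in C major, not the diatonic i (Cm). Borrowed into C minor it is written I.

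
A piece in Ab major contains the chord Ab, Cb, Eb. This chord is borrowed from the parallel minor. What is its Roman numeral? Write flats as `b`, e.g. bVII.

i

The root Ab is the diatonic 1st degree of Ab major; the borrowing shows in the chord quality. Ab–Cb–Eb is a minor chord — the form found in Ab minor, not the diatonic I (Ab). Borrowed into Ab major it is written i.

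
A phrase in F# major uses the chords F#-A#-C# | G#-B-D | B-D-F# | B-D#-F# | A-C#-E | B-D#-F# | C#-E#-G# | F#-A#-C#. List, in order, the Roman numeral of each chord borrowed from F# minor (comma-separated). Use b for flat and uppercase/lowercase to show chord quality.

The diatonic triads in F# major are F#, G#m, A#m, B, C#, D#m, E#dim. Of the given chords, F#–A#–C# = F#, B–D#–F# = B and C#–E#–G# = C# are diatonic. But G#–B–D is foreign: the diatonic ii on degree 2 is G#m, whereas G#dim comes from F# minor. It is labeled ii°. But B–D–F# is foreign: the diatonic IV on degree 4 is B, whereas Bm comes from F# minor. It is labeled iv. A–C#–E doesn't fit — on degree 3 F# major would have A#m (iii). A is the degree-3 chord of F# minor, so it is the borrowed bIII.

ii°, iv, bIII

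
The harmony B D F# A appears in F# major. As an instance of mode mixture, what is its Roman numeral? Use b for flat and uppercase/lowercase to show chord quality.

B is scale degree 4 in F# major. Diatonically F# major has B (IV) on that degree; B–D–F#–A is instead the minor-seventh chord native to F# minor, so it takes the label iv7.

iv7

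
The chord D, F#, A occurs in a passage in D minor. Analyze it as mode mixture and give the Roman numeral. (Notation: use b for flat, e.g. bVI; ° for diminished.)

D is scale degree 1 in D minor. D–F#–A is a major chord — the form found in D major, not the diatonic i (Dm). Borrowed into D minor it is written I.

I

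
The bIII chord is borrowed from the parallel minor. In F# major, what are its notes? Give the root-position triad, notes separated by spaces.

The root of bIII is the lowered 3rd degree: A# becomes A. Stacking thirds in F# minor on A gives A–C#–E.

A C# E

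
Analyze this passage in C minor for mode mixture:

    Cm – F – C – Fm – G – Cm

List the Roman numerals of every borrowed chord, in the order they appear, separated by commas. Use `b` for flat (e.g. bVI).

IV, I

In C minor (with V from harmonic minor) the diatonic chords are Cm, Ddim, Eb, Fm, G, Ab, Bb. Cm, Fm and G are all diatonic. F (F–A–C) is not: scale degree 4 in C minor carries Fm (iv). In C major the chord on that degree is F, so here it functions as IV, borrowed from the parallel major. C (C–E–G) is not: scale degree 1 in C minor carries Cm (i). In C major the chord on that degree is C, so here it functions as I, borrowed from the parallel major.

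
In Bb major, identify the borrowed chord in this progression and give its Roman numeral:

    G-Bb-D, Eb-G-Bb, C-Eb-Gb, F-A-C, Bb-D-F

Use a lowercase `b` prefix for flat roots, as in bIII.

The diatonic triads in Bb major are Bb, Cm, Dm, Eb, F, Gm, Adim. G–Bb–D = Gm, Eb–G–Bb = Eb, F–A–C = F and Bb–D–F = Bb all belong to that set. C–Eb–Gb doesn't fit — on degree 2 Bb major would have Cm (ii). Cdim is the degree-2 chord of Bb minor, so it is the borrowed ii°.

ii°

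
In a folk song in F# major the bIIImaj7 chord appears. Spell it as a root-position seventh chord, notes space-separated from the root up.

The root of bIIImaj7 is the lowered 3rd degree: A# becomes A. Stacking thirds in F# minor on A gives A–C#–E–G#.

A C# E G#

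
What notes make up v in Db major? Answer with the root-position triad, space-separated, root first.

Ab Cb Eb

v is built on scale degree 5, which is Ab in both Db major and its parallel. In Db minor the chord on Ab is Ab–Cb–Eb.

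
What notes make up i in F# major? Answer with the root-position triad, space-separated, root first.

i is built on scale degree 1, which is F# in both F# major and its parallel. In F# minor the chord on F# is F#–A–C#.

F# A C#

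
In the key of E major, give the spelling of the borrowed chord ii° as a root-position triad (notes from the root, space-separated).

The root, F#, is scale degree 2 — the same note in E major and E minor; only the chord quality changes. In E minor the chord on F# is F#–A–C.

F# A C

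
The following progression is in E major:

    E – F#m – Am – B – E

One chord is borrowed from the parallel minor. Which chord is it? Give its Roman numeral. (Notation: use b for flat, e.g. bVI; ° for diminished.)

iv

In E major the diatonic chords are E, F#m, G#m, A, B, C#m, D#dim. Of the given chords, E, F#m and B are diatonic. Am (A–C–E) doesn't fit — on degree 4 E major would have A (IV). Am is the degree-4 chord of E minor, so it is the borrowed iv.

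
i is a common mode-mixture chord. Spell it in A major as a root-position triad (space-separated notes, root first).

The root, A, is scale degree 1 — the same note in A major and A minor; only the chord quality changes. Stacking thirds in A minor on A gives A–C–E.

A C E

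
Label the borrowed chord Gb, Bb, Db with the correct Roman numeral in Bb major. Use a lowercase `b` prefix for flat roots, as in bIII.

bVI

In Bb major scale degree 6 is G; Gb is its lowered form, from Bb minor. The diatonic chord on degree 6 would be Gm (vi), but Gb–Bb–Db is the major chord from Bb minor. As a borrowed chord it is labeled bVI.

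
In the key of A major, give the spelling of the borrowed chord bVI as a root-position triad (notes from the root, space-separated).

The root of bVI is the lowered 6th degree: F# becomes F. Stacking thirds in A minor on F gives F–A–C.

F A C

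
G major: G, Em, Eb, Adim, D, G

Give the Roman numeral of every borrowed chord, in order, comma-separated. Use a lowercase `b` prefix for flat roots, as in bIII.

The diatonic triads in G major are G, Am, Bm, C, D, Em, F#dim. G, Em and D all belong to that set. Eb (Eb–G–Bb) is not: scale degree 6 in G major carries Em (vi). In G minor the chord on that degree is Eb, so here it functions as bVI, borrowed from the parallel minor. Adim (A–C–Eb) is not: scale degree 2 in G major carries Am (ii). In G minor the chord on that degree is Adim, so here it functions as ii°, borrowed from the parallel minor.

bVI, ii°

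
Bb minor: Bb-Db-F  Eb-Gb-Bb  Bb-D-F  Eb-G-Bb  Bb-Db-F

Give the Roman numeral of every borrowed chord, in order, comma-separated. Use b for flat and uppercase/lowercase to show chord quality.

The diatonic triads in Bb minor (with V from harmonic minor) are Bbm, Cdim, Db, Ebm, F, Gb, Ab. Bb–Db–F = Bbm and Eb–Gb–Bb = Ebm both belong to that set. Bb–D–F doesn't fit — on degree 1 Bb minor would have Bbm (i). Bb is the degree-1 chord of Bb major, so it is the borrowed I. But Eb–G–Bb is foreign: the diatonic iv on degree 4 is Ebm, whereas Eb comes from Bb major. It is labeled IV.

I, IV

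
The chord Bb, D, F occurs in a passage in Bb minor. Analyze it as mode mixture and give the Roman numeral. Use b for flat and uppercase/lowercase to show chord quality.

Bb is scale degree 1 in Bb minor. Diatonically Bb minor has Bbm (i) on that degree; Bb–D–F is instead the major chord native to Bb major, so it takes the label I.

I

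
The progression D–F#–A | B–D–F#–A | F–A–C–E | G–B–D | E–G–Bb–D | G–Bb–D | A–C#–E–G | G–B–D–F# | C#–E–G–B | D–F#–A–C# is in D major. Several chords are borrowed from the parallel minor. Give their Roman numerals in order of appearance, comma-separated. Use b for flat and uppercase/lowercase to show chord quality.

In D major the diatonic chords are D, Em, F#m, G, A, Bm, C#dim. Of the given chords, D–F#–A = D, B–D–F#–A = Bm7, G–B–D = G, A–C#–E–G = A7, G–B–D–F# = Gmaj7, C#–E–G–B = C#m7b5 and D–F#–A–C# = Dmaj7 are diatonic. F–A–C–E doesn't fit — on degree 3 D major would have F#m (iii). Fmaj7 is the degree-3 chord of D minor, so it is the borrowed bIIImaj7. But E–G–Bb–D is foreign: the diatonic ii on degree 2 is Em, whereas Em7b5 comes from D minor. It is labeled iiø7. G–Bb–D is not: scale degree 4 in D major carries G (IV). In D minor the chord on that degree is Gm, so here it functions as iv, borrowed from the parallel minor.

bIIImaj7, iiø7, iv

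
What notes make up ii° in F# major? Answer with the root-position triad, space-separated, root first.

G# B D

ii° is built on scale degree 2, which is G# in both F# major and its parallel. Building the diminished chord from the parallel minor on G#: G#–B–D.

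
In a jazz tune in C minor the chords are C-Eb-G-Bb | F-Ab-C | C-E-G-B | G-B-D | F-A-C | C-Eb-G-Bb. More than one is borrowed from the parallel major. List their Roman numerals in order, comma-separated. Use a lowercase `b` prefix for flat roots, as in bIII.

Imaj7, IV

C minor has the diatonic set Cm, Ddim, Eb, Fm, G, Ab, Bb (with V from harmonic minor). C–Eb–G–Bb = Cm7, F–Ab–C = Fm and G–B–D = G all belong to that set. But C–E–G–B is foreign: the diatonic i on degree 1 is Cm, whereas Cmaj7 comes from C major. It is labeled Imaj7. F–A–C is not: scale degree 4 in C minor carries Fm (iv). In C major the chord on that degree is F, so here it functions as IV, borrowed from the parallel major.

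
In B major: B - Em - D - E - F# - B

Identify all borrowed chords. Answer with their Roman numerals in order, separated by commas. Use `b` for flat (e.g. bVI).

In B major the diatonic chords are B, C#m, D#m, E, F#, G#m, A#dim. B, E and F# are all diatonic. Em (E–G–B) doesn't fit — on degree 4 B major would have E (IV). Em is the degree-4 chord of B minor, so it is the borrowed iv. But D (D–F#–A) is foreign: the diatonic iii on degree 3 is D#m, whereas D comes from B minor. It is labeled bIII.

iv, bIII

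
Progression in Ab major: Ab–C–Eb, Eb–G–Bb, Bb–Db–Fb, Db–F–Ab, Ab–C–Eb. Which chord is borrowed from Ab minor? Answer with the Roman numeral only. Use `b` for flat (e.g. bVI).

The diatonic triads in Ab major are Ab, Bbm, Cm, Db, Eb, Fm, Gdim. Of the given chords, Ab–C–Eb = Ab, Eb–G–Bb = Eb and Db–F–Ab = Db are diatonic. Bb–Db–Fb is not: scale degree 2 in Ab major carries Bbm (ii). In Ab minor the chord on that degree is Bbdim, so here it functions as ii°, borrowed from the parallel minor.

ii°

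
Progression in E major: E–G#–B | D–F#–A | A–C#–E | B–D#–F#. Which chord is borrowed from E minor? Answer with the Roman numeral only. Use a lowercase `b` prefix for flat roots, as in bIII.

bVII

E major has the diatonic set E, F#m, G#m, A, B, C#m, D#dim. Of the given chords, E–G#–B = E, A–C#–E = A and B–D#–F# = B are diatonic. But D–F#–A is foreign: the diatonic vii° on degree 7 is D#dim, whereas D comes from E minor. It is labeled bVII.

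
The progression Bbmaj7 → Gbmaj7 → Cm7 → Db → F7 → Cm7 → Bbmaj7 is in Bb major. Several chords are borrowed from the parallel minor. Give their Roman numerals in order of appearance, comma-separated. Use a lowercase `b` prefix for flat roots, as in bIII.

Bb major has the diatonic set Bb, Cm, Dm, Eb, F, Gm, Adim. Of the given chords, Bbmaj7, Cm7 and F7 are diatonic. Gbmaj7 (Gb–Bb–Db–F) doesn't fit — on degree 6 Bb major would have Gm (vi). Gbmaj7 is the degree-6 chord of Bb minor, so it is the borrowed bVImaj7. Db (Db–F–Ab) doesn't fit — on degree 3 Bb major would have Dm (iii). Db is the degree-3 chord of Bb minor, so it is the borrowed bIII.

bVImaj7, bIII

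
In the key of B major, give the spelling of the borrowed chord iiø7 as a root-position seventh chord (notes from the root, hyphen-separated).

iiø7 is built on scale degree 2, which is C# in both B major and its parallel. In B minor the chord on C# is C#–E–G–B.

C#-E-G-B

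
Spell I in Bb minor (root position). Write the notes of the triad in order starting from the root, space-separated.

Bb D F

The root, Bb, is scale degree 1 — the same note in Bb minor and Bb major; only the chord quality changes. In Bb major the chord on Bb is Bb–D–F.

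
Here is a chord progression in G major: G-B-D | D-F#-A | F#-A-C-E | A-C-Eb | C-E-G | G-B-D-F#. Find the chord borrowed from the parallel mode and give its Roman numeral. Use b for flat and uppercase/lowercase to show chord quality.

ii°

G major has the diatonic set G, Am, Bm, C, D, Em, F#dim. G–B–D = G, D–F#–A = D, F#–A–C–E = F#m7b5, C–E–G = C and G–B–D–F# = Gmaj7 are all diatonic. But A–C–Eb is foreign: the diatonic ii on degree 2 is Am, whereas Adim comes from G minor. It is labeled ii°.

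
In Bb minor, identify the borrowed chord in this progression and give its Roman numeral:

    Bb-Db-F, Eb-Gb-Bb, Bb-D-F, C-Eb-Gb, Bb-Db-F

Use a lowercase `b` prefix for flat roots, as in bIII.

Bb minor has the diatonic set Bbm, Cdim, Db, Ebm, F, Gb, Ab (with V from harmonic minor). Of the given chords, Bb–Db–F = Bbm, Eb–Gb–Bb = Ebm and C–Eb–Gb = Cdim are diatonic. But Bb–D–F is foreign: the diatonic i on degree 1 is Bbm, whereas Bb comes from Bb major. It is labeled I.

I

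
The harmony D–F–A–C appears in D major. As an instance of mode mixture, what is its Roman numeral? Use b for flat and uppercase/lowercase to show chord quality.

The root D is the diatonic 1st degree of D major; the borrowing shows in the chord quality. D–F–A–C is a minor-seventh chord — the form found in D minor, not the diatonic I (D). Borrowed into D major it is written i7.

i7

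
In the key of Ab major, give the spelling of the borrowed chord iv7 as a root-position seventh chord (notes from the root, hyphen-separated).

The root, Db, is scale degree 4 — the same note in Ab major and Ab minor; only the chord quality changes. In Ab minor the chord on Db is Db–Fb–Ab–Cb.

Db-Fb-Ab-Cb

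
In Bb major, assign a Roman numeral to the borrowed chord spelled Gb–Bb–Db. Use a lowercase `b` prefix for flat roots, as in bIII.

Gb is the lowered form of scale degree 6 in Bb major (the diatonic degree 6 is G). The diatonic chord on degree 6 would be Gm (vi), but Gb–Bb–Db is the major chord from Bb minor. As a borrowed chord it is labeled bVI.

bVI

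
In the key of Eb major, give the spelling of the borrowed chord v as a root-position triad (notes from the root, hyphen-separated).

The root, Bb, is scale degree 5 — the same note in Eb major and Eb minor; only the chord quality changes. Building the minor chord from the parallel minor on Bb: Bb–Db–F.

Bb-Db-F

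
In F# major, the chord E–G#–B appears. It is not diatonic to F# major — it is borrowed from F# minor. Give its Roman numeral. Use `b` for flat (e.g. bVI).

bVII

E is the lowered form of scale degree 7 in F# major (the diatonic degree 7 is E#). The diatonic chord on degree 7 would be E#dim (vii°), but E–G#–B is the major chord from F# minor. As a borrowed chord it is labeled bVII.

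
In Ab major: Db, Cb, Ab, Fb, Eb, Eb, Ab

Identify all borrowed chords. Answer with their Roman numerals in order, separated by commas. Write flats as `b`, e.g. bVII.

bIII, bVI

Ab major has the diatonic set Ab, Bbm, Cm, Db, Eb, Fm, Gdim. Db, Ab and Eb all belong to that set. Cb (Cb–Eb–Gb) is not: scale degree 3 in Ab major carries Cm (iii). In Ab minor the chord on that degree is Cb, so here it functions as bIII, borrowed from the parallel minor. But Fb (Fb–Ab–Cb) is foreign: the diatonic vi on degree 6 is Fm, whereas Fb comes from Ab minor. It is labeled bVI.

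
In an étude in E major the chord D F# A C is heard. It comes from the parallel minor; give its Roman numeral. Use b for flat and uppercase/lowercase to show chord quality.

The root D is the lowered 7th scale degree — diatonically E major has D# there. The diatonic chord on degree 7 would be D#dim (vii°), but D–F#–A–C is the dominant-seventh chord from E minor. As a borrowed chord it is labeled bVII7.

bVII7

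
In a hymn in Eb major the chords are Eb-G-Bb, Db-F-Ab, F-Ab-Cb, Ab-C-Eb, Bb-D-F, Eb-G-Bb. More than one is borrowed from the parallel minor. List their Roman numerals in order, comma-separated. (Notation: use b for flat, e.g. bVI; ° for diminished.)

bVII, ii°

The diatonic triads in Eb major are Eb, Fm, Gm, Ab, Bb, Cm, Ddim. Eb–G–Bb = Eb, Ab–C–Eb = Ab and Bb–D–F = Bb are all diatonic. Db–F–Ab is not: scale degree 7 in Eb major carries Ddim (vii°). In Eb minor the chord on that degree is Db, so here it functions as bVII, borrowed from the parallel minor. F–Ab–Cb is not: scale degree 2 in Eb major carries Fm (ii). In Eb minor the chord on that degree is Fdim, so here it functions as ii°, borrowed from the parallel minor.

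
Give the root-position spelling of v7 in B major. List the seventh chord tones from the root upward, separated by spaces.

The root, F#, is scale degree 5 — the same note in B major and B minor; only the chord quality changes. Stacking thirds in B minor on F# gives F#–A–C#–E.

F# A C# E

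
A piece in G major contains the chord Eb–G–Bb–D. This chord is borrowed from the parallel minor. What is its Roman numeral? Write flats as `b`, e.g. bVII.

In G major scale degree 6 is E; Eb is its lowered form, from G minor. The diatonic chord on degree 6 would be Em (vi), but Eb–G–Bb–D is the major-seventh chord from G minor. As a borrowed chord it is labeled bVImaj7.

bVImaj7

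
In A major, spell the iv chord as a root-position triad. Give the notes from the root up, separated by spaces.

The root, D, is scale degree 4 — the same note in A major and A minor; only the chord quality changes. Stacking thirds in A minor on D gives D–F–A.

D F A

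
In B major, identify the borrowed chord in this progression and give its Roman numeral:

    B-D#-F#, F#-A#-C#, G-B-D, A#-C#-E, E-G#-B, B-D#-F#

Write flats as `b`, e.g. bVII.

B major has the diatonic set B, C#m, D#m, E, F#, G#m, A#dim. B–D#–F# = B, F#–A#–C# = F#, A#–C#–E = A#dim and E–G#–B = E are all diatonic. G–B–D is not: scale degree 6 in B major carries G#m (vi). In B minor the chord on that degree is G, so here it functions as bVI, borrowed from the parallel minor.

bVI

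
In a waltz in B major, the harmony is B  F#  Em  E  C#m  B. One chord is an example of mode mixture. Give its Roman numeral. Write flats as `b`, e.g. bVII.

iv

In B major the diatonic chords are B, C#m, D#m, E, F#, G#m, A#dim. Of the given chords, B, F#, E and C#m are diatonic. Em (E–G–B) is not: scale degree 4 in B major carries E (IV). In B minor the chord on that degree is Em, so here it functions as iv, borrowed from the parallel minor.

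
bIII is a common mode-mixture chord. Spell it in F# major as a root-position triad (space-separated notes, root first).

Scale degree 3 in F# major is A#. bIII uses the lowered form, A, taken from F# minor. Stacking thirds in F# minor on A gives A–C#–E.

A C# E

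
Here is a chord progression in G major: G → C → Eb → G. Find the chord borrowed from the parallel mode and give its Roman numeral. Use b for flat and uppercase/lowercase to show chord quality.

G major has the diatonic set G, Am, Bm, C, D, Em, F#dim. Of the given chords, G and C are diatonic. But Eb (Eb–G–Bb) is foreign: the diatonic vi on degree 6 is Em, whereas Eb comes from G minor. It is labeled bVI.

bVI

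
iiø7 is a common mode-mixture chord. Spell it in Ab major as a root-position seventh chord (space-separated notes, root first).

The root, Bb, is scale degree 2 — the same note in Ab major and Ab minor; only the chord quality changes. Stacking thirds in Ab minor on Bb gives Bb–Db–Fb–Ab.

Bb Db Fb Ab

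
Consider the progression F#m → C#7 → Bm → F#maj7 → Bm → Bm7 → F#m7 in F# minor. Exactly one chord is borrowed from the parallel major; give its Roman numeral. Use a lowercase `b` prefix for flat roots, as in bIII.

In F# minor (with V from harmonic minor) the diatonic chords are F#m, G#dim, A, Bm, C#, D, E. F#m, C#7, Bm, Bm7 and F#m7 are all diatonic. But F#maj7 (F#–A#–C#–E#) is foreign: the diatonic i on degree 1 is F#m, whereas F#maj7 comes from F# major. It is labeled Imaj7.

Imaj7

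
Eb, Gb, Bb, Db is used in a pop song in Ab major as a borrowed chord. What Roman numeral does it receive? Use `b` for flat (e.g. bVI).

v7

Eb is scale degree 5 in Ab major. Eb–Gb–Bb–Db is a minor-seventh chord — the form found in Ab minor, not the diatonic V (Eb). Borrowed into Ab major it is written v7.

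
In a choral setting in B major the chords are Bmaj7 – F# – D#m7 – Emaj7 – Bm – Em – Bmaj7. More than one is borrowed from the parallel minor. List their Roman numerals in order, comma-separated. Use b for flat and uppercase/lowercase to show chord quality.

i, iv

The diatonic triads in B major are B, C#m, D#m, E, F#, G#m, A#dim. Bmaj7, F#, D#m7 and Emaj7 all belong to that set. Bm (B–D–F#) doesn't fit — on degree 1 B major would have B (I). Bm is the degree-1 chord of B minor, so it is the borrowed i. Em (E–G–B) is not: scale degree 4 in B major carries E (IV). In B minor the chord on that degree is Em, so here it functions as iv, borrowed from the parallel minor.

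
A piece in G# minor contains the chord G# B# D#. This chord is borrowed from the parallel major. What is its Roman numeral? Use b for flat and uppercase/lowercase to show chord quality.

I

G# is scale degree 1 in G# minor. Diatonically G# minor has G#m (i) on that degree; G#–B#–D# is instead the major chord native to G# major, so it takes the label I.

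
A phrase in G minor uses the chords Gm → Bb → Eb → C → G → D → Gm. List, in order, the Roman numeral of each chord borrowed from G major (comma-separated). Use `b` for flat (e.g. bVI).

G minor has the diatonic set Gm, Adim, Bb, Cm, D, Eb, F (with V from harmonic minor). Of the given chords, Gm, Bb, Eb and D are diatonic. C (C–E–G) doesn't fit — on degree 4 G minor would have Cm (iv). C is the degree-4 chord of G major, so it is the borrowed IV. G (G–B–D) is not: scale degree 1 in G minor carries Gm (i). In G major the chord on that degree is G, so here it functions as I, borrowed from the parallel major.

IV, I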